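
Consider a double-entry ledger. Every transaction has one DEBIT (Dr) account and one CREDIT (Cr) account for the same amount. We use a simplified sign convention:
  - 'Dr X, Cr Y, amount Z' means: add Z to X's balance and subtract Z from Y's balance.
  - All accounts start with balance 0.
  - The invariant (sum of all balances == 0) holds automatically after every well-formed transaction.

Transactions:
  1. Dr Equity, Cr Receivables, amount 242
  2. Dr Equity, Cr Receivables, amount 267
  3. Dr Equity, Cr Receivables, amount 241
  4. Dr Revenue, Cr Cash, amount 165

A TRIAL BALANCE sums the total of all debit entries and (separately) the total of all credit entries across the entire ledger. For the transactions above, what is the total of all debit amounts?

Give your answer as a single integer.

Txn 1: debit+=242
Txn 2: debit+=267
Txn 3: debit+=241
Txn 4: debit+=165
Total debits = 915

Answer: 915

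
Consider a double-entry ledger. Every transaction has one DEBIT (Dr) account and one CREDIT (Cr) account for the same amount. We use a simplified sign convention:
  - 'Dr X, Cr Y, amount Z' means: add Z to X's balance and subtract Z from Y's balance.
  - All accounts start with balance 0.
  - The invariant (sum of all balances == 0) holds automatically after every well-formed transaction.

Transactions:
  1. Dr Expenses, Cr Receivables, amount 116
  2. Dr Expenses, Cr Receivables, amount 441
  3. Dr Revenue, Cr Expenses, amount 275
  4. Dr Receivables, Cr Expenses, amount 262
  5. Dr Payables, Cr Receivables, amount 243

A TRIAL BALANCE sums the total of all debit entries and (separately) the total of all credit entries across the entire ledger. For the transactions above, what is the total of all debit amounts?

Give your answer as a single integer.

Txn 1: debit+=116
Txn 2: debit+=441
Txn 3: debit+=275
Txn 4: debit+=262
Txn 5: debit+=243
Total debits = 1337

Answer: 1337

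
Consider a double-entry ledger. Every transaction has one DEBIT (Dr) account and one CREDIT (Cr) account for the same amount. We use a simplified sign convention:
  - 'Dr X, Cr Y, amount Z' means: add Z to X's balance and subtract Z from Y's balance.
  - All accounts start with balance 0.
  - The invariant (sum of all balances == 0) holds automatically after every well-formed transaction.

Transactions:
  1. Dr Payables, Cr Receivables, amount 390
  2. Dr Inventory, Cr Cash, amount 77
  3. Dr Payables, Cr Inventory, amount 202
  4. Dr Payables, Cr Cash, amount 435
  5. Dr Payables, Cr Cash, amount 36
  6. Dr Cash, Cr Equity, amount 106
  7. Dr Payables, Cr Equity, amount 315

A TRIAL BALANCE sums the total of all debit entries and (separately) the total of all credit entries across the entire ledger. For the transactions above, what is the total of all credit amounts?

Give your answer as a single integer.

Txn 1: credit+=390
Txn 2: credit+=77
Txn 3: credit+=202
Txn 4: credit+=435
Txn 5: credit+=36
Txn 6: credit+=106
Txn 7: credit+=315
Total credits = 1561

Answer: 1561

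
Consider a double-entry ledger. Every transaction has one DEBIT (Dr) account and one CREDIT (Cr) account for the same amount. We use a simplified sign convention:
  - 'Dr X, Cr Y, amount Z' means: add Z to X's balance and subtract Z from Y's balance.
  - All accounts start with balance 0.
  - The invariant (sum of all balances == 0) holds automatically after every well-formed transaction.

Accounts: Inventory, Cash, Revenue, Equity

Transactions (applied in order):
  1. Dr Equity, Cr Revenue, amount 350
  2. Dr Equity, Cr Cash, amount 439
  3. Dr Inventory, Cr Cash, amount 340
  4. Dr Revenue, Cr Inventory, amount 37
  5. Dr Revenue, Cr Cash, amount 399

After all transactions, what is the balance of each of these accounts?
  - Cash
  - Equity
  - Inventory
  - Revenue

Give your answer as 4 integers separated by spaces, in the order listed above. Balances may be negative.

Answer: -1178 789 303 86

Derivation:
After txn 1 (Dr Equity, Cr Revenue, amount 350): Equity=350 Revenue=-350
After txn 2 (Dr Equity, Cr Cash, amount 439): Cash=-439 Equity=789 Revenue=-350
After txn 3 (Dr Inventory, Cr Cash, amount 340): Cash=-779 Equity=789 Inventory=340 Revenue=-350
After txn 4 (Dr Revenue, Cr Inventory, amount 37): Cash=-779 Equity=789 Inventory=303 Revenue=-313
After txn 5 (Dr Revenue, Cr Cash, amount 399): Cash=-1178 Equity=789 Inventory=303 Revenue=86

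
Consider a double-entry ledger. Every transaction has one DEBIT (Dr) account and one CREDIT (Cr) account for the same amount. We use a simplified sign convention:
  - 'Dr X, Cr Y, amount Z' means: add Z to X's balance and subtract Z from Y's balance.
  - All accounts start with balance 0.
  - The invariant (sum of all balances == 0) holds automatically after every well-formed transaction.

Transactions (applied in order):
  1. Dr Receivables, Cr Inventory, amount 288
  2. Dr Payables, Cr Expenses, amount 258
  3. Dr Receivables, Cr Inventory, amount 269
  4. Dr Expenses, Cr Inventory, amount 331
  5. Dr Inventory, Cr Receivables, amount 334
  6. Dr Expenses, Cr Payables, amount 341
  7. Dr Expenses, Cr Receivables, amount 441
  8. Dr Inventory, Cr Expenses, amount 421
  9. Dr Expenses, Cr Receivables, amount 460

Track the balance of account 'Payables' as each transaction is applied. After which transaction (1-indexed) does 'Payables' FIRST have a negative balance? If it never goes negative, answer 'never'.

After txn 1: Payables=0
After txn 2: Payables=258
After txn 3: Payables=258
After txn 4: Payables=258
After txn 5: Payables=258
After txn 6: Payables=-83

Answer: 6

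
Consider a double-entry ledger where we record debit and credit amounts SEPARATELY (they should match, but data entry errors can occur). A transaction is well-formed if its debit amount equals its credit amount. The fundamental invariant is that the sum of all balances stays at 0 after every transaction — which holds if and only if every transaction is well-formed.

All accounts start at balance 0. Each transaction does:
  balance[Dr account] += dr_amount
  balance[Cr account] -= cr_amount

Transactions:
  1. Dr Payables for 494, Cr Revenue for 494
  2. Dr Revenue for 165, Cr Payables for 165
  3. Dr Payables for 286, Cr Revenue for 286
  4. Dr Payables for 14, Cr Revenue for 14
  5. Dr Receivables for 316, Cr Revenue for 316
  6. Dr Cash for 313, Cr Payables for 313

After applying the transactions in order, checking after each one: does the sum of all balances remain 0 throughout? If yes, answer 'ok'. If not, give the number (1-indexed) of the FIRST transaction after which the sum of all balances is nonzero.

After txn 1: dr=494 cr=494 sum_balances=0
After txn 2: dr=165 cr=165 sum_balances=0
After txn 3: dr=286 cr=286 sum_balances=0
After txn 4: dr=14 cr=14 sum_balances=0
After txn 5: dr=316 cr=316 sum_balances=0
After txn 6: dr=313 cr=313 sum_balances=0

Answer: ok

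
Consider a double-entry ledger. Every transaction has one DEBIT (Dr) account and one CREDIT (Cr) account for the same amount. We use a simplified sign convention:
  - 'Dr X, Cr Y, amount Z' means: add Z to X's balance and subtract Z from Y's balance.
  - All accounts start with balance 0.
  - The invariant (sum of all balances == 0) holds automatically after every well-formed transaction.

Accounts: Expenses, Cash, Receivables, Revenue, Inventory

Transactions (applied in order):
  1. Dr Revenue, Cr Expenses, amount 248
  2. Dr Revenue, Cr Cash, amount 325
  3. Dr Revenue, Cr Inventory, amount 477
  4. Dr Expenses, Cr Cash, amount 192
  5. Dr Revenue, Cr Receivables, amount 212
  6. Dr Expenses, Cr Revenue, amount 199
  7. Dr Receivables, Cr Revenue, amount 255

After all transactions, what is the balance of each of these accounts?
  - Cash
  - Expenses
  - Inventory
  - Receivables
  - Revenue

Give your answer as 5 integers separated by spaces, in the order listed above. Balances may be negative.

Answer: -517 143 -477 43 808

Derivation:
After txn 1 (Dr Revenue, Cr Expenses, amount 248): Expenses=-248 Revenue=248
After txn 2 (Dr Revenue, Cr Cash, amount 325): Cash=-325 Expenses=-248 Revenue=573
After txn 3 (Dr Revenue, Cr Inventory, amount 477): Cash=-325 Expenses=-248 Inventory=-477 Revenue=1050
After txn 4 (Dr Expenses, Cr Cash, amount 192): Cash=-517 Expenses=-56 Inventory=-477 Revenue=1050
After txn 5 (Dr Revenue, Cr Receivables, amount 212): Cash=-517 Expenses=-56 Inventory=-477 Receivables=-212 Revenue=1262
After txn 6 (Dr Expenses, Cr Revenue, amount 199): Cash=-517 Expenses=143 Inventory=-477 Receivables=-212 Revenue=1063
After txn 7 (Dr Receivables, Cr Revenue, amount 255): Cash=-517 Expenses=143 Inventory=-477 Receivables=43 Revenue=808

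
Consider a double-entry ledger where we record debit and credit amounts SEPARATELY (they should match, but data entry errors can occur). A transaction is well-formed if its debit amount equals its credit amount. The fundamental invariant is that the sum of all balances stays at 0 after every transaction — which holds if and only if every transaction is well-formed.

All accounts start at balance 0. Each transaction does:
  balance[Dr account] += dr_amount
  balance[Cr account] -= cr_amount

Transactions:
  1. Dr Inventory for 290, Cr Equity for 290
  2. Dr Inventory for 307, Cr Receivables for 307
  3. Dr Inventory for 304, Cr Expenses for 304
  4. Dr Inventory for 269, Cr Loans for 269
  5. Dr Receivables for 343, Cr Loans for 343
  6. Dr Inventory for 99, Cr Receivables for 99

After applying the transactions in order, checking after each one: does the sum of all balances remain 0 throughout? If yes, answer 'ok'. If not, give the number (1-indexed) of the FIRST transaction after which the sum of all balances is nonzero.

Answer: ok

Derivation:
After txn 1: dr=290 cr=290 sum_balances=0
After txn 2: dr=307 cr=307 sum_balances=0
After txn 3: dr=304 cr=304 sum_balances=0
After txn 4: dr=269 cr=269 sum_balances=0
After txn 5: dr=343 cr=343 sum_balances=0
After txn 6: dr=99 cr=99 sum_balances=0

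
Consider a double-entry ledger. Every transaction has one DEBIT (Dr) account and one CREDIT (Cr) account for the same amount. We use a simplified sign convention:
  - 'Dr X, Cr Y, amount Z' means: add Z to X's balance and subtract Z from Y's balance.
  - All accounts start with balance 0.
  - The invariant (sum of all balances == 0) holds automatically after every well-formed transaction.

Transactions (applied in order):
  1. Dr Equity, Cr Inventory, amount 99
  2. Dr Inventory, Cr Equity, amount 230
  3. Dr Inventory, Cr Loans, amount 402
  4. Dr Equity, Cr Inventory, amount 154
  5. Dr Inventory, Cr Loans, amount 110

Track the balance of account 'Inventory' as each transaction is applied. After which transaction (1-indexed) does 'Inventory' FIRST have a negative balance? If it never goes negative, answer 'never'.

Answer: 1

Derivation:
After txn 1: Inventory=-99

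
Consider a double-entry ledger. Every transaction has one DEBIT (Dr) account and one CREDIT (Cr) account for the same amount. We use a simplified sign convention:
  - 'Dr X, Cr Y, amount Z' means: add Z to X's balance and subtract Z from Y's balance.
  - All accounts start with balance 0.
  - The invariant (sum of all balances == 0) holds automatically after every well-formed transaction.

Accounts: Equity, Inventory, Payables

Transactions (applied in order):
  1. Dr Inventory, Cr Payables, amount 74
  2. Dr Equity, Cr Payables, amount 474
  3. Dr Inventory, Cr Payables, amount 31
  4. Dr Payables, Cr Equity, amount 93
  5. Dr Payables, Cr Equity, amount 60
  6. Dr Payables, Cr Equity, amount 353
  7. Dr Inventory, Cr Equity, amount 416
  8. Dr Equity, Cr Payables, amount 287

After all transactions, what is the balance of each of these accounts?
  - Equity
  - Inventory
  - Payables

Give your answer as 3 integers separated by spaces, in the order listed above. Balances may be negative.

After txn 1 (Dr Inventory, Cr Payables, amount 74): Inventory=74 Payables=-74
After txn 2 (Dr Equity, Cr Payables, amount 474): Equity=474 Inventory=74 Payables=-548
After txn 3 (Dr Inventory, Cr Payables, amount 31): Equity=474 Inventory=105 Payables=-579
After txn 4 (Dr Payables, Cr Equity, amount 93): Equity=381 Inventory=105 Payables=-486
After txn 5 (Dr Payables, Cr Equity, amount 60): Equity=321 Inventory=105 Payables=-426
After txn 6 (Dr Payables, Cr Equity, amount 353): Equity=-32 Inventory=105 Payables=-73
After txn 7 (Dr Inventory, Cr Equity, amount 416): Equity=-448 Inventory=521 Payables=-73
After txn 8 (Dr Equity, Cr Payables, amount 287): Equity=-161 Inventory=521 Payables=-360

Answer: -161 521 -360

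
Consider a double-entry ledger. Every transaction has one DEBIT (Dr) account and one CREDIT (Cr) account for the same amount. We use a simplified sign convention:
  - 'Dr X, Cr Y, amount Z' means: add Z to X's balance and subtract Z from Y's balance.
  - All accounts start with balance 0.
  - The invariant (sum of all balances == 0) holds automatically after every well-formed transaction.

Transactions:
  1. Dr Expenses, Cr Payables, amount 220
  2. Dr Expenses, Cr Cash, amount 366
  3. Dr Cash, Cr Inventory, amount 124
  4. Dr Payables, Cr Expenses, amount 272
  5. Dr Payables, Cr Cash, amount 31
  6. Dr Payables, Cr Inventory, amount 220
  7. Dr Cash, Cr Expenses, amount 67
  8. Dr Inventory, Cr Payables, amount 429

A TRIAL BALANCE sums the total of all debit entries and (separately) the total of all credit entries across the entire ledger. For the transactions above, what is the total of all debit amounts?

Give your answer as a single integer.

Answer: 1729

Derivation:
Txn 1: debit+=220
Txn 2: debit+=366
Txn 3: debit+=124
Txn 4: debit+=272
Txn 5: debit+=31
Txn 6: debit+=220
Txn 7: debit+=67
Txn 8: debit+=429
Total debits = 1729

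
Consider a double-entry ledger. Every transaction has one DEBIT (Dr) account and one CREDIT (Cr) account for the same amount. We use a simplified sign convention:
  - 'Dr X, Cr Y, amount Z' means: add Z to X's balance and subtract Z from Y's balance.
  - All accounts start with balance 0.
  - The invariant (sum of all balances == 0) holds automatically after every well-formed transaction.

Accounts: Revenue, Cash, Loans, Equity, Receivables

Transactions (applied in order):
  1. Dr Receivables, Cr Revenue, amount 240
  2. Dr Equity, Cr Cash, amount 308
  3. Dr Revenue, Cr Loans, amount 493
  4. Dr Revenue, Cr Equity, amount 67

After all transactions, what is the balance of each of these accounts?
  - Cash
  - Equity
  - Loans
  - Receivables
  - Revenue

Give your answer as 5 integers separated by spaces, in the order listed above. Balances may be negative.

After txn 1 (Dr Receivables, Cr Revenue, amount 240): Receivables=240 Revenue=-240
After txn 2 (Dr Equity, Cr Cash, amount 308): Cash=-308 Equity=308 Receivables=240 Revenue=-240
After txn 3 (Dr Revenue, Cr Loans, amount 493): Cash=-308 Equity=308 Loans=-493 Receivables=240 Revenue=253
After txn 4 (Dr Revenue, Cr Equity, amount 67): Cash=-308 Equity=241 Loans=-493 Receivables=240 Revenue=320

Answer: -308 241 -493 240 320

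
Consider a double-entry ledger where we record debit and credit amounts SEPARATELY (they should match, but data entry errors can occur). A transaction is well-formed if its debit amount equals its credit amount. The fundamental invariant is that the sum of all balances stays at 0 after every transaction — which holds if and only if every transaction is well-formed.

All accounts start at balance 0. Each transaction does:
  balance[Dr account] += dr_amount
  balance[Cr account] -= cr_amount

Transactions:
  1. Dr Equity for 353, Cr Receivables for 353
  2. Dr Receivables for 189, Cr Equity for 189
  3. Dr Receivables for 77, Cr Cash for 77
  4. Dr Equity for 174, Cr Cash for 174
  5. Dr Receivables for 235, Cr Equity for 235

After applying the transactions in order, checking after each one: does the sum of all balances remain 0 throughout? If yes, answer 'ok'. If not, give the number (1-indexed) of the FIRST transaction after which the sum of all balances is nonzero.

Answer: ok

Derivation:
After txn 1: dr=353 cr=353 sum_balances=0
After txn 2: dr=189 cr=189 sum_balances=0
After txn 3: dr=77 cr=77 sum_balances=0
After txn 4: dr=174 cr=174 sum_balances=0
After txn 5: dr=235 cr=235 sum_balances=0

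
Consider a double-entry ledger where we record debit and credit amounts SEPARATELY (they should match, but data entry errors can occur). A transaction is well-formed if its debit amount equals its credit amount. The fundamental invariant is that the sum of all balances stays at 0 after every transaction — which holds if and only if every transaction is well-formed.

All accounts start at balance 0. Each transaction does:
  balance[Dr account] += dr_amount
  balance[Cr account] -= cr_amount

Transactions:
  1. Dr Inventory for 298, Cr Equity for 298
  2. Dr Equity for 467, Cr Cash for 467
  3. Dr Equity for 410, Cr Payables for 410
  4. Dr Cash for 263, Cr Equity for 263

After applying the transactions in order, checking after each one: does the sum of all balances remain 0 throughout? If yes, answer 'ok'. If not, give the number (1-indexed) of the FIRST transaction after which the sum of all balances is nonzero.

After txn 1: dr=298 cr=298 sum_balances=0
After txn 2: dr=467 cr=467 sum_balances=0
After txn 3: dr=410 cr=410 sum_balances=0
After txn 4: dr=263 cr=263 sum_balances=0

Answer: ok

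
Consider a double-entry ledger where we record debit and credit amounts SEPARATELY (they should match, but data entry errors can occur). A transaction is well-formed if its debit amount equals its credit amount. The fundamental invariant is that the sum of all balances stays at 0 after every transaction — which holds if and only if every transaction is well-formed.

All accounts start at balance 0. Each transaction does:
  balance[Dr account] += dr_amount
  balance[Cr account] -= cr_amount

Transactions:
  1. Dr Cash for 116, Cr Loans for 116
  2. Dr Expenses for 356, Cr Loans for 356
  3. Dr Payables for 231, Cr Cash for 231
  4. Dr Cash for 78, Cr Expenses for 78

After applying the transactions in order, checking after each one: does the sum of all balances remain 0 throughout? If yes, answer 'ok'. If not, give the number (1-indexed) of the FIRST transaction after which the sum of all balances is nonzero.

Answer: ok

Derivation:
After txn 1: dr=116 cr=116 sum_balances=0
After txn 2: dr=356 cr=356 sum_balances=0
After txn 3: dr=231 cr=231 sum_balances=0
After txn 4: dr=78 cr=78 sum_balances=0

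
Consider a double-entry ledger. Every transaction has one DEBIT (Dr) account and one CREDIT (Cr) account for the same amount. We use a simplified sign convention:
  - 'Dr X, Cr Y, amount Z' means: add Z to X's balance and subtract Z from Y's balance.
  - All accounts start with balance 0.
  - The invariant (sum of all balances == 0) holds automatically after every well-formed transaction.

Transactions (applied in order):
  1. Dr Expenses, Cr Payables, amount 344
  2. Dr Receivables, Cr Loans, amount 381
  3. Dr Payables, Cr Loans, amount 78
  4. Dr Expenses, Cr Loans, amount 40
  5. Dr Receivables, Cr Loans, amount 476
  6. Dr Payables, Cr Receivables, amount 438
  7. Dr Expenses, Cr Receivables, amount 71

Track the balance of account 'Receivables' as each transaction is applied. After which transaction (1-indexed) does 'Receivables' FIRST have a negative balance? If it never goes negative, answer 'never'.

Answer: never

Derivation:
After txn 1: Receivables=0
After txn 2: Receivables=381
After txn 3: Receivables=381
After txn 4: Receivables=381
After txn 5: Receivables=857
After txn 6: Receivables=419
After txn 7: Receivables=348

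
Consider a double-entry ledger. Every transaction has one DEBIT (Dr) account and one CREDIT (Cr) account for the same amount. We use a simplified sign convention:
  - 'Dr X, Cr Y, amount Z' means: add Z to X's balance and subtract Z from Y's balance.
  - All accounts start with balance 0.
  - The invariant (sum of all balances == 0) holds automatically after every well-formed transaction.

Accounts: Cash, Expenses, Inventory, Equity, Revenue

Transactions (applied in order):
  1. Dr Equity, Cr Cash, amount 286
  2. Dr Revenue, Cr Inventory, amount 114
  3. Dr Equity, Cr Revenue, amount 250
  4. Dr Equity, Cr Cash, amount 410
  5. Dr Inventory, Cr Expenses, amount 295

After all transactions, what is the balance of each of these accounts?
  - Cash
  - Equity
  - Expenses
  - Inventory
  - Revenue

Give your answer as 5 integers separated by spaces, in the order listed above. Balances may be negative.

Answer: -696 946 -295 181 -136

Derivation:
After txn 1 (Dr Equity, Cr Cash, amount 286): Cash=-286 Equity=286
After txn 2 (Dr Revenue, Cr Inventory, amount 114): Cash=-286 Equity=286 Inventory=-114 Revenue=114
After txn 3 (Dr Equity, Cr Revenue, amount 250): Cash=-286 Equity=536 Inventory=-114 Revenue=-136
After txn 4 (Dr Equity, Cr Cash, amount 410): Cash=-696 Equity=946 Inventory=-114 Revenue=-136
After txn 5 (Dr Inventory, Cr Expenses, amount 295): Cash=-696 Equity=946 Expenses=-295 Inventory=181 Revenue=-136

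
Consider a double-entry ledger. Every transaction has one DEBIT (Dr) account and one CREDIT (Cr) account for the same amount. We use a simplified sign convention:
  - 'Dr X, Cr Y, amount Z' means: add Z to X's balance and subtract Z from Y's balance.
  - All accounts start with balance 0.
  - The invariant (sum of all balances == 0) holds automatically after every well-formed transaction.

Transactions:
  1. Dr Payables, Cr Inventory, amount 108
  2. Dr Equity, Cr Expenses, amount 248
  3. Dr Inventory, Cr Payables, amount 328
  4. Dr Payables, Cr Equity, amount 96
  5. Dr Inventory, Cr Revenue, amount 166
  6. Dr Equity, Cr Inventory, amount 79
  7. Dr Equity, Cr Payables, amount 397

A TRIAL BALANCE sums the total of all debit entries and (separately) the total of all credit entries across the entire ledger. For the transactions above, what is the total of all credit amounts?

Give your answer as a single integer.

Txn 1: credit+=108
Txn 2: credit+=248
Txn 3: credit+=328
Txn 4: credit+=96
Txn 5: credit+=166
Txn 6: credit+=79
Txn 7: credit+=397
Total credits = 1422

Answer: 1422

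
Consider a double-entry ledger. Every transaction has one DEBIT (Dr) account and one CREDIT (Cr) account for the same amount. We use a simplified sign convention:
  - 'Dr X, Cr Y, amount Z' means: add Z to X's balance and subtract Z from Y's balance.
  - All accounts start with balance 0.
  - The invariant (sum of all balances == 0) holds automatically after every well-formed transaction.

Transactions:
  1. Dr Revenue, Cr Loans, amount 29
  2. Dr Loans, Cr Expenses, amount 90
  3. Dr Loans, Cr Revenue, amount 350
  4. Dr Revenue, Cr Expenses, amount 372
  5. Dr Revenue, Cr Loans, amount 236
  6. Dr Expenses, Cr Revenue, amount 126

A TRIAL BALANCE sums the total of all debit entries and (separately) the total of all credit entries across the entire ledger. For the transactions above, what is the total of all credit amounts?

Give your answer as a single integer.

Txn 1: credit+=29
Txn 2: credit+=90
Txn 3: credit+=350
Txn 4: credit+=372
Txn 5: credit+=236
Txn 6: credit+=126
Total credits = 1203

Answer: 1203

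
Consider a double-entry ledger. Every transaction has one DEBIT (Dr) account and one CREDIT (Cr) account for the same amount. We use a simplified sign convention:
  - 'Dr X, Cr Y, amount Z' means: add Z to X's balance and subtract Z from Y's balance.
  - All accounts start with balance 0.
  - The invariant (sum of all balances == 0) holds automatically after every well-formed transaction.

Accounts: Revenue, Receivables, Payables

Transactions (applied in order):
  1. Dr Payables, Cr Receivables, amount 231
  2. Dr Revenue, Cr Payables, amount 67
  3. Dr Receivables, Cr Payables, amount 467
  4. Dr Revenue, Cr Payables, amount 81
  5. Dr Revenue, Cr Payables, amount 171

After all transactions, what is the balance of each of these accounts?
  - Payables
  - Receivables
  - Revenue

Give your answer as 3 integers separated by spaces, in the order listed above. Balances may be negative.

Answer: -555 236 319

Derivation:
After txn 1 (Dr Payables, Cr Receivables, amount 231): Payables=231 Receivables=-231
After txn 2 (Dr Revenue, Cr Payables, amount 67): Payables=164 Receivables=-231 Revenue=67
After txn 3 (Dr Receivables, Cr Payables, amount 467): Payables=-303 Receivables=236 Revenue=67
After txn 4 (Dr Revenue, Cr Payables, amount 81): Payables=-384 Receivables=236 Revenue=148
After txn 5 (Dr Revenue, Cr Payables, amount 171): Payables=-555 Receivables=236 Revenue=319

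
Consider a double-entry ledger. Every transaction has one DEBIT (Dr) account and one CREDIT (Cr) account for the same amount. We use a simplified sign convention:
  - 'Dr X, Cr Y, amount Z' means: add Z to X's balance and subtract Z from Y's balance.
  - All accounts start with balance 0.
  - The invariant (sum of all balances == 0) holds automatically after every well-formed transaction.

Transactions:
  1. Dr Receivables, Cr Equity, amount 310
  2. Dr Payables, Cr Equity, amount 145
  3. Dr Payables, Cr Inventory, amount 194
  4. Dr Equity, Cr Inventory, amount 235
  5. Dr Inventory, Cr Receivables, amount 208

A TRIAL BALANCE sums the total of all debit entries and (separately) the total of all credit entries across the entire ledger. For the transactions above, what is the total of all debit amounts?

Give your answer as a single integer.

Answer: 1092

Derivation:
Txn 1: debit+=310
Txn 2: debit+=145
Txn 3: debit+=194
Txn 4: debit+=235
Txn 5: debit+=208
Total debits = 1092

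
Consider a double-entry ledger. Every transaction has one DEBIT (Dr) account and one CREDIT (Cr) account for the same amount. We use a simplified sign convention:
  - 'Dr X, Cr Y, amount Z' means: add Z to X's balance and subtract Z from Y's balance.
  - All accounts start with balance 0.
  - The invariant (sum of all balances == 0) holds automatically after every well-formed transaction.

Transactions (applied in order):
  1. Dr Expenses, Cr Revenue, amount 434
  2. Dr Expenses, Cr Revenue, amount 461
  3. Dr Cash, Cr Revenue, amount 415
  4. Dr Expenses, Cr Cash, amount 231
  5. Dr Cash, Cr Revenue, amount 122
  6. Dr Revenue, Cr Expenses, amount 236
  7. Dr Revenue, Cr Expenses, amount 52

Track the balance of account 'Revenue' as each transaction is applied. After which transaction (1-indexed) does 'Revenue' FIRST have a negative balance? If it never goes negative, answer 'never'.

After txn 1: Revenue=-434

Answer: 1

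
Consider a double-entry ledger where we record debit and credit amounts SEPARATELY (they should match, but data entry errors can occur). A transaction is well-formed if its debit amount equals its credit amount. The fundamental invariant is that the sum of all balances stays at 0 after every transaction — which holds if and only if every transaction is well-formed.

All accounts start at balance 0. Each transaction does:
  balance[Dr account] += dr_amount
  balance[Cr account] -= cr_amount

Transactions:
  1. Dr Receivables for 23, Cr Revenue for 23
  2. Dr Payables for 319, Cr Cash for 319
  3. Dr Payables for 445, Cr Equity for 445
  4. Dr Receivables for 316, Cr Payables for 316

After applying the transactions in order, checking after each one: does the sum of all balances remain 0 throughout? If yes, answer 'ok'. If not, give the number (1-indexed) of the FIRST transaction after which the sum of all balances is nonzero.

Answer: ok

Derivation:
After txn 1: dr=23 cr=23 sum_balances=0
After txn 2: dr=319 cr=319 sum_balances=0
After txn 3: dr=445 cr=445 sum_balances=0
After txn 4: dr=316 cr=316 sum_balances=0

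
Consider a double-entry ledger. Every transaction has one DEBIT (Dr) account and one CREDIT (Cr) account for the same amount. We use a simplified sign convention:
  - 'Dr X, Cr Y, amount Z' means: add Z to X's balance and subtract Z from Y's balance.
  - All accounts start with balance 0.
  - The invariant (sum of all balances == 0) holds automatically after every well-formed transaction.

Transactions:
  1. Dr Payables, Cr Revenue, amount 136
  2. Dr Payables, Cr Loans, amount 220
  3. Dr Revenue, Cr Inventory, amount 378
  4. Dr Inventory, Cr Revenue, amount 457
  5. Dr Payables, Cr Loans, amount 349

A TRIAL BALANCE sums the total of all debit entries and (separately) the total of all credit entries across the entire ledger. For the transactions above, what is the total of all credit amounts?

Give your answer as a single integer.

Txn 1: credit+=136
Txn 2: credit+=220
Txn 3: credit+=378
Txn 4: credit+=457
Txn 5: credit+=349
Total credits = 1540

Answer: 1540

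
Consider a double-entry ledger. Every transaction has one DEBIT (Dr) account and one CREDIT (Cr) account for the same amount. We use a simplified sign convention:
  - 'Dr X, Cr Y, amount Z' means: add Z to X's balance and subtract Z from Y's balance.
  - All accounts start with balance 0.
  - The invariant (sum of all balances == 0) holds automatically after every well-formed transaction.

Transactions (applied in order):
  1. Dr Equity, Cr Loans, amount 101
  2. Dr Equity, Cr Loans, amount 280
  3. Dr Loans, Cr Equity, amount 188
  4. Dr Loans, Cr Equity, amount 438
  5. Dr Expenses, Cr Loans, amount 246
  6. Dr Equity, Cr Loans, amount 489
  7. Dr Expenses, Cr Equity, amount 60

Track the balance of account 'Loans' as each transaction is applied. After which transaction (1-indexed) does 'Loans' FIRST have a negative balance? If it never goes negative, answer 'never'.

Answer: 1

Derivation:
After txn 1: Loans=-101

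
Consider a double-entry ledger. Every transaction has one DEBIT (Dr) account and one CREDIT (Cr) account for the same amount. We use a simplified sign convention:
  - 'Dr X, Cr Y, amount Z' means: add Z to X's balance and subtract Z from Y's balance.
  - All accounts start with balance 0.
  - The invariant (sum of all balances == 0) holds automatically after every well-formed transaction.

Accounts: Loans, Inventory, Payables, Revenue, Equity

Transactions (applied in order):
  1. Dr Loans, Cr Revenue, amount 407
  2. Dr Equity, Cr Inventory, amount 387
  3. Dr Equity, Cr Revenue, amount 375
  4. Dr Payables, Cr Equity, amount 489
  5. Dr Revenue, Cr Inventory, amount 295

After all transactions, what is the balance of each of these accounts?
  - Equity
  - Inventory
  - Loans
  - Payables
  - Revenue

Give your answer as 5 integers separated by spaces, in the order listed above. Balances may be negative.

Answer: 273 -682 407 489 -487

Derivation:
After txn 1 (Dr Loans, Cr Revenue, amount 407): Loans=407 Revenue=-407
After txn 2 (Dr Equity, Cr Inventory, amount 387): Equity=387 Inventory=-387 Loans=407 Revenue=-407
After txn 3 (Dr Equity, Cr Revenue, amount 375): Equity=762 Inventory=-387 Loans=407 Revenue=-782
After txn 4 (Dr Payables, Cr Equity, amount 489): Equity=273 Inventory=-387 Loans=407 Payables=489 Revenue=-782
After txn 5 (Dr Revenue, Cr Inventory, amount 295): Equity=273 Inventory=-682 Loans=407 Payables=489 Revenue=-487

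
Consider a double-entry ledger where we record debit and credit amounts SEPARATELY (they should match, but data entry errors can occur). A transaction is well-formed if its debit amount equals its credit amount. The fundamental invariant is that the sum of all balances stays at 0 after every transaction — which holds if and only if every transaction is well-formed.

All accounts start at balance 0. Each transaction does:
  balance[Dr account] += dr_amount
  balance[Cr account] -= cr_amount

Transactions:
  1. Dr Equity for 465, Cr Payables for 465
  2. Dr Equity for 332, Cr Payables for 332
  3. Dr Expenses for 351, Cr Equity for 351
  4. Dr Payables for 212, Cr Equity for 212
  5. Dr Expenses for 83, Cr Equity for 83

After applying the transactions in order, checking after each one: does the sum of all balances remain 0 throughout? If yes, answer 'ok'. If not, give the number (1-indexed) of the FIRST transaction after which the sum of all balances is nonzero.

Answer: ok

Derivation:
After txn 1: dr=465 cr=465 sum_balances=0
After txn 2: dr=332 cr=332 sum_balances=0
After txn 3: dr=351 cr=351 sum_balances=0
After txn 4: dr=212 cr=212 sum_balances=0
After txn 5: dr=83 cr=83 sum_balances=0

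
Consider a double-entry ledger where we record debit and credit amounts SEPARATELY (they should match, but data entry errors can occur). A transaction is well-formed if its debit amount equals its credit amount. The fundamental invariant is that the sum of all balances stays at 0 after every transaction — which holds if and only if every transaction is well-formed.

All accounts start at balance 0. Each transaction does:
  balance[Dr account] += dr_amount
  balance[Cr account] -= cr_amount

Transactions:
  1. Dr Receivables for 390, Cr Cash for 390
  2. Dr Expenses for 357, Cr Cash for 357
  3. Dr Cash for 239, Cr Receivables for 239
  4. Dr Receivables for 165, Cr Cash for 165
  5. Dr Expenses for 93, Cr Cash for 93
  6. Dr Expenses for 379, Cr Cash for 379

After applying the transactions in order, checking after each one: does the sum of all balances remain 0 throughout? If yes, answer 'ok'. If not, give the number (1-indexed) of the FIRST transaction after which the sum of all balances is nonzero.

Answer: ok

Derivation:
After txn 1: dr=390 cr=390 sum_balances=0
After txn 2: dr=357 cr=357 sum_balances=0
After txn 3: dr=239 cr=239 sum_balances=0
After txn 4: dr=165 cr=165 sum_balances=0
After txn 5: dr=93 cr=93 sum_balances=0
After txn 6: dr=379 cr=379 sum_balances=0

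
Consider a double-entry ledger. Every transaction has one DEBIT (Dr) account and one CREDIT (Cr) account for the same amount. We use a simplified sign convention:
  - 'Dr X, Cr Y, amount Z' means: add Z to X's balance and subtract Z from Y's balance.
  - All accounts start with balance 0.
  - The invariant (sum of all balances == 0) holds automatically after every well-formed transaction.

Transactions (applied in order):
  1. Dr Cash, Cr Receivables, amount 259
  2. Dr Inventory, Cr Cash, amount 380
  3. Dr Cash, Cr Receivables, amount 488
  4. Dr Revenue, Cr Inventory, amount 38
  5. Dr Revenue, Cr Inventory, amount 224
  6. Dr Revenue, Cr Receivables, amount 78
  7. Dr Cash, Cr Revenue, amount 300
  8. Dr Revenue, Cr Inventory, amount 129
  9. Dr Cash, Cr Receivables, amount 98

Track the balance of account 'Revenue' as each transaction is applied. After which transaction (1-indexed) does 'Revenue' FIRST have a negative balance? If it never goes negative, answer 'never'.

Answer: never

Derivation:
After txn 1: Revenue=0
After txn 2: Revenue=0
After txn 3: Revenue=0
After txn 4: Revenue=38
After txn 5: Revenue=262
After txn 6: Revenue=340
After txn 7: Revenue=40
After txn 8: Revenue=169
After txn 9: Revenue=169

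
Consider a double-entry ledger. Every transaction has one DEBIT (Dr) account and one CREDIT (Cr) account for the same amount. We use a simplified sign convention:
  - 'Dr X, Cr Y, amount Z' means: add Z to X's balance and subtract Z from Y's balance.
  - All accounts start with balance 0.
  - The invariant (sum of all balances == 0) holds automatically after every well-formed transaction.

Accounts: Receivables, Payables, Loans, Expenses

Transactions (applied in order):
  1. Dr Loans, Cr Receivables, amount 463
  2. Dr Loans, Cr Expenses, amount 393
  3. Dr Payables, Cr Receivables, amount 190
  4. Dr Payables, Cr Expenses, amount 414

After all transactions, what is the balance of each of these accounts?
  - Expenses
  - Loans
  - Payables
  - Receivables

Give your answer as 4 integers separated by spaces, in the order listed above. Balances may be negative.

After txn 1 (Dr Loans, Cr Receivables, amount 463): Loans=463 Receivables=-463
After txn 2 (Dr Loans, Cr Expenses, amount 393): Expenses=-393 Loans=856 Receivables=-463
After txn 3 (Dr Payables, Cr Receivables, amount 190): Expenses=-393 Loans=856 Payables=190 Receivables=-653
After txn 4 (Dr Payables, Cr Expenses, amount 414): Expenses=-807 Loans=856 Payables=604 Receivables=-653

Answer: -807 856 604 -653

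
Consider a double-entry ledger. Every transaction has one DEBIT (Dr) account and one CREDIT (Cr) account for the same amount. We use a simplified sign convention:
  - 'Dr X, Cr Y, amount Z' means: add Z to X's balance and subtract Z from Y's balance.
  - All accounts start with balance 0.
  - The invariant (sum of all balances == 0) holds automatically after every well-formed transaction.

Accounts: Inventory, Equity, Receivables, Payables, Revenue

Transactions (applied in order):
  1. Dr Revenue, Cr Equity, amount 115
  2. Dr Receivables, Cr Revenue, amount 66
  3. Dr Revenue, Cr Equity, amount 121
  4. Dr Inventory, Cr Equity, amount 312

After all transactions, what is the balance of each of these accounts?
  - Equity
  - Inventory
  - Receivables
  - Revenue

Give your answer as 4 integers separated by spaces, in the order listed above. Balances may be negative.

After txn 1 (Dr Revenue, Cr Equity, amount 115): Equity=-115 Revenue=115
After txn 2 (Dr Receivables, Cr Revenue, amount 66): Equity=-115 Receivables=66 Revenue=49
After txn 3 (Dr Revenue, Cr Equity, amount 121): Equity=-236 Receivables=66 Revenue=170
After txn 4 (Dr Inventory, Cr Equity, amount 312): Equity=-548 Inventory=312 Receivables=66 Revenue=170

Answer: -548 312 66 170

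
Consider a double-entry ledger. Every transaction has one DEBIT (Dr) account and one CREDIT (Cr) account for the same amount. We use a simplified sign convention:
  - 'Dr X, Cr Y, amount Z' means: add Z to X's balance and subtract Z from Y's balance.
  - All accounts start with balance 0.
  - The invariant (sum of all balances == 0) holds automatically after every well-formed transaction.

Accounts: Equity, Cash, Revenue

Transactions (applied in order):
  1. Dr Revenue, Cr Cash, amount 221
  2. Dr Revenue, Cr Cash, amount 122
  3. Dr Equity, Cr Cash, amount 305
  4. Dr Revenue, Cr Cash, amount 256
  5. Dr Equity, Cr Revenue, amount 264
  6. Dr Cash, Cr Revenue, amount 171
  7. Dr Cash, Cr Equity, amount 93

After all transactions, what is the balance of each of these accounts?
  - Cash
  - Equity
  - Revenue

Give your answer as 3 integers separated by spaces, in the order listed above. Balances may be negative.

After txn 1 (Dr Revenue, Cr Cash, amount 221): Cash=-221 Revenue=221
After txn 2 (Dr Revenue, Cr Cash, amount 122): Cash=-343 Revenue=343
After txn 3 (Dr Equity, Cr Cash, amount 305): Cash=-648 Equity=305 Revenue=343
After txn 4 (Dr Revenue, Cr Cash, amount 256): Cash=-904 Equity=305 Revenue=599
After txn 5 (Dr Equity, Cr Revenue, amount 264): Cash=-904 Equity=569 Revenue=335
After txn 6 (Dr Cash, Cr Revenue, amount 171): Cash=-733 Equity=569 Revenue=164
After txn 7 (Dr Cash, Cr Equity, amount 93): Cash=-640 Equity=476 Revenue=164

Answer: -640 476 164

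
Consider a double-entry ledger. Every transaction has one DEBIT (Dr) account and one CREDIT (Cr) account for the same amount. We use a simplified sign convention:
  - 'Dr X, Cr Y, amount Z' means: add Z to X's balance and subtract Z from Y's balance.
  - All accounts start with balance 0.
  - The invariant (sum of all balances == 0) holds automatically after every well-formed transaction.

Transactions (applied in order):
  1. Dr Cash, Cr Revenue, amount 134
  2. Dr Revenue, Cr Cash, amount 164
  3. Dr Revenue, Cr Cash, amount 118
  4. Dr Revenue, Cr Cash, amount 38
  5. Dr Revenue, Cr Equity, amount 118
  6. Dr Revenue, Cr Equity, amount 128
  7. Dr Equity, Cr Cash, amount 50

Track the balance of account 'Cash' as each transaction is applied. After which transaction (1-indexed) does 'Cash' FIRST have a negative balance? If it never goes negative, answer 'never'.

Answer: 2

Derivation:
After txn 1: Cash=134
After txn 2: Cash=-30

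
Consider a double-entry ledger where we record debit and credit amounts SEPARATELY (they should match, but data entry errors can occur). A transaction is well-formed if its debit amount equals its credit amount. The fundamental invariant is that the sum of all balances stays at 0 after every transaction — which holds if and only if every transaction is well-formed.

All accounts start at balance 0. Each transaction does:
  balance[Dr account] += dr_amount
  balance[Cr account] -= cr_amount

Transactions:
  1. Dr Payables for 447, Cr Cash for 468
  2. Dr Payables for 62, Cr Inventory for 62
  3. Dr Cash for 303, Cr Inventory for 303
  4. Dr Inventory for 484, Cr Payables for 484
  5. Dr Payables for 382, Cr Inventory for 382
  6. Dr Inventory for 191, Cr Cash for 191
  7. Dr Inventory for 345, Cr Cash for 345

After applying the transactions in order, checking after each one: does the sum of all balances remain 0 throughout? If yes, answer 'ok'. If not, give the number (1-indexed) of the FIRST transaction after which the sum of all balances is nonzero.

Answer: 1

Derivation:
After txn 1: dr=447 cr=468 sum_balances=-21
After txn 2: dr=62 cr=62 sum_balances=-21
After txn 3: dr=303 cr=303 sum_balances=-21
After txn 4: dr=484 cr=484 sum_balances=-21
After txn 5: dr=382 cr=382 sum_balances=-21
After txn 6: dr=191 cr=191 sum_balances=-21
After txn 7: dr=345 cr=345 sum_balances=-21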